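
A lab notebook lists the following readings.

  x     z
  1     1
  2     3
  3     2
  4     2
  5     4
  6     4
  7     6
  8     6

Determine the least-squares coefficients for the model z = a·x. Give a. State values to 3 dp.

a = 0.760

Normal-equation sums: Σx·x = 204.
Right-hand side: Σx·z = 155.
a = 155/204 = 0.759804.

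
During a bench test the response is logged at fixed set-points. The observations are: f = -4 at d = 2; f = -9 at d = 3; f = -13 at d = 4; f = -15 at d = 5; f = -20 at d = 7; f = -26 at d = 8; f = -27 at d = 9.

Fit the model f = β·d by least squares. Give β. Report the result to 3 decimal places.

β = -3.036

Compute the Gram sums: Σd·d = 248.
Moment sums: Σd·f = -753.
Normal equations: [[248]]·[β]ᵀ = [-753]ᵀ.
Hence β = -753 / 248 ≈ -3.03629.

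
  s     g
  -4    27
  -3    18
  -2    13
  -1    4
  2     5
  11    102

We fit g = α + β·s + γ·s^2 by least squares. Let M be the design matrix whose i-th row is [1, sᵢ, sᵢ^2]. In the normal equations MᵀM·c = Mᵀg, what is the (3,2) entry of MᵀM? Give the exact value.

Row 3 ↔ basis s^2, column 2 ↔ basis s, so (MᵀM)_{3,2} = Σᵢ (s^2)·(s) = (16)·(-4) + (9)·(-3) + (4)·(-2) + (1)·(-1) + (4)·(2) + (121)·(11) = 1239.

1239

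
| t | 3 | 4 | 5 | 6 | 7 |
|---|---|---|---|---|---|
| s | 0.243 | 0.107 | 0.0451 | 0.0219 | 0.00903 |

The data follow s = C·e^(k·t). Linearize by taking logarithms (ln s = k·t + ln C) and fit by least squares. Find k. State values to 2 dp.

k = -0.82

Taking logs, ln s = k·t + ln C, so regress ln s on t.
Σt = 25.0000, Σ(t)² = 135.0000, Σln s = -15.2770, Σt·ln s = -84.5562.
Normal system: [[135.0000, 25.0000]; [25.0000, 5]]·[k, ln C]ᵀ = [-84.5562, -15.2770]ᵀ.
Solving (det = 50.0000): k = -0.81714, ln C = 1.03029.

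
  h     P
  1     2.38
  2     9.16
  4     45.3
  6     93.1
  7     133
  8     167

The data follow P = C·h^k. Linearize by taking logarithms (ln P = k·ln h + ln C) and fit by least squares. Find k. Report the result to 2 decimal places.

k = 2.07

Linearized form: ln P = k·ln h + ln C. From the 6 transformed points,
Σln h = 7.8966, Σ(ln h)² = 13.7233, Σln P = 21.4373, Σln h·ln P = 35.1036.
Equations: 13.7233·k + 7.8966·ln C = 35.1036;  7.8966·k + 6·ln C = 21.4373.
Δ = 13.7233·6 − (7.8966)² = 19.9843; k = (35.1036·6 − 7.8966·21.4373)/19.9843 = 2.06867, ln C = (13.7233·21.4373 − 7.8966·35.1036)/19.9843 = 0.85032.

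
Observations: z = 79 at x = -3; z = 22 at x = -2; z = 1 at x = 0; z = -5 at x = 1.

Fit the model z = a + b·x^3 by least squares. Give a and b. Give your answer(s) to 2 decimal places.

a = -0.82, b = -2.95

With design matrix M, MᵀM = [[4, -34]; [-34, 794]] and Mᵀz = [97, -2314]ᵀ.
Δ = 4·794 − (-34)² = 2020.
a = (97·794 − (-34)·(-2314))/2020 = -829/1010; b = (4·(-2314) − (-34)·97)/2020 = -2979/1010.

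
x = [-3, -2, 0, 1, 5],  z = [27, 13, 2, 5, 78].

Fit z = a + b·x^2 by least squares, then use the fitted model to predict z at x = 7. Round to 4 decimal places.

The normal equations are: 5·a + 39·b = 125;  39·a + 723·b = 2250.
(Σ1 = 5, Σx^2 = 39, Σx^2·x^2 = 723, Σz = 125, Σx^2·z = 2250.)
Eliminating b: 723·(row 1) − 39·(row 2) gives 2094·a = 723·125 − 39·2250 = 2625, so a = 875/698.
Then b = (2250 − 39·(875/698))/723 = 2125/698.
At x = 7: ẑ = (875/698)·(1) + (2125/698)·(49) = 52500/349.

ẑ = 150.4298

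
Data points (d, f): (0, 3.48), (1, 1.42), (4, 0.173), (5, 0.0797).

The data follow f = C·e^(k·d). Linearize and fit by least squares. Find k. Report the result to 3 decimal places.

k = -0.741

Let Y = ln f. Fitting Y = k·d + ln C by least squares:
AᵀA = [[42.0000, 10.0000]; [10.0000, 4]], rhs = [-19.3146, -2.6863]ᵀ  (here Σd = 10.0000, Σ(d)² = 42.0000, Σln f = -2.6863, Σd·ln f = -19.3146).
Slope k = (n·Σd·ln f − Σd·Σln f)/(n·Σ(d)² − (Σd)²) = (4·-19.3146 − 10.0000·-2.6863)/68.0000 = -0.74112; ln C = (Σln f − k·Σd)/n = 1.18123.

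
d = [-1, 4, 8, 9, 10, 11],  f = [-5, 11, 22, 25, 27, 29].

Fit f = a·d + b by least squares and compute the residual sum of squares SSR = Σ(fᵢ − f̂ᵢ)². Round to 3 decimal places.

From the data, Σd·d = 383, Σd = 41, Σ1 = 6.
For Mᵀf: Σd·f = 1039, Σf = 109.
Determinant 383·6 − 41² = 617.
a = (1039·6 − 41·109)/617 = 1765/617; b = (383·109 − 41·1039)/617 = -852/617.
Residuals: -468/617, 579/617, 306/617, 392/617, -139/617, -670/617; SSR = 2058/617.

SSR = 3.335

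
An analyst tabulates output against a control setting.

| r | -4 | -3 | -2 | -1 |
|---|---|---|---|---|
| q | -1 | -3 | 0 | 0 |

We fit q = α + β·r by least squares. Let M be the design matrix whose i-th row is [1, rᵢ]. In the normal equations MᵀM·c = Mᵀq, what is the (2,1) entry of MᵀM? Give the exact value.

Row 2 ↔ basis r, column 1 ↔ basis 1, so (MᵀM)_{2,1} = Σᵢ r = (-4)·(1) + (-3)·(1) + (-2)·(1) + (-1)·(1) = -10.

-10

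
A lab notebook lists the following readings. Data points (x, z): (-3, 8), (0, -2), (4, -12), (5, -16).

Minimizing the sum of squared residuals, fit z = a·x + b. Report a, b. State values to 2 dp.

MᵀM·[a, b]ᵀ = Mᵀz reads: 50·a + 6·b = -152;  6·a + 4·b = -22.
(Σx·x = 50, Σx = 6, Σ1 = 4, Σx·z = -152, Σz = -22.)
det = 50·4 − 6² = 164.
a = ((-152)·4 − 6·(-22))/164 = -119/41; b = (50·(-22) − 6·(-152))/164 = -47/41.

a = -2.90, b = -1.15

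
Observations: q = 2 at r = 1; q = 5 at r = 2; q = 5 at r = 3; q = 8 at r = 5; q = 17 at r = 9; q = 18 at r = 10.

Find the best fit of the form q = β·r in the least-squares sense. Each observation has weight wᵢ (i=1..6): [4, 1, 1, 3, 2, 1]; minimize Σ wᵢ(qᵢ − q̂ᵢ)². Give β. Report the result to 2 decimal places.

β = 1.81

The normal system AᵀWA·[β]ᵀ = AᵀWq is [[354]]·[β]ᵀ = [639]ᵀ.
β = 639/354 = 1.80508.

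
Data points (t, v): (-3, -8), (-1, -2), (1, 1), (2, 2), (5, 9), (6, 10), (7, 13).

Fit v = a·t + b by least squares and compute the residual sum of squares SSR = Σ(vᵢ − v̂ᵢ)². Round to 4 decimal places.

From the data, Σt·t = 125, Σt = 17, Σ1 = 7.
For Xᵀv: Σt·v = 227, Σv = 25.
Eliminating b: 7·(row 1) − 17·(row 2) gives 586·a = 7·227 − 17·25 = 1164, so a = 582/293.
Then b = (25 − 17·(582/293))/7 = -367/293.
Residuals: -231/293, 363/293, 78/293, -211/293, 94/293, -195/293, 102/293; SSR = 1000/293.

SSR = 3.4130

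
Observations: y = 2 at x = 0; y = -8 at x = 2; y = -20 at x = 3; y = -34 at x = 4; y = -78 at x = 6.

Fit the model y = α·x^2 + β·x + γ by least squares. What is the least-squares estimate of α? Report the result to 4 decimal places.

AᵀA·[α, β, γ]ᵀ = Aᵀy reads: 1649·α + 315·β + 65·γ = -3564;  315·α + 65·β + 15·γ = -680;  65·α + 15·β + 5·γ = -138.
(Σx^2·x^2 = 1649, Σx^2·x = 315, Σx^2 = 65, Σx·x = 65, Σx = 15, Σ1 = 5, Σx^2·y = -3564, Σx·y = -680, Σy = -138.)
Inverting the 3×3 Gram matrix, [α, β, γ]ᵀ = [-29/14, -61/70, 68/35]ᵀ.

α = -2.0714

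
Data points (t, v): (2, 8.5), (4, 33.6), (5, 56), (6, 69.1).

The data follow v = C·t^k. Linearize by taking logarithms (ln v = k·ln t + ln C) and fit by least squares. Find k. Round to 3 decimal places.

k = 1.956

Linearized form: ln v = k·ln t + ln C. From the 4 transformed points,
Σln t = 5.4806, Σ(ln t)² = 8.2030, Σln v = 13.9155, Σln t·ln v = 20.4232.
Equations: 8.2030·k + 5.4806·ln C = 20.4232;  5.4806·k + 4·ln C = 13.9155.
Δ = 8.2030·4 − (5.4806)² = 2.7744; k = (20.4232·4 − 5.4806·13.9155)/2.7744 = 1.95607, ln C = (8.2030·13.9155 − 5.4806·20.4232)/2.7744 = 0.79875.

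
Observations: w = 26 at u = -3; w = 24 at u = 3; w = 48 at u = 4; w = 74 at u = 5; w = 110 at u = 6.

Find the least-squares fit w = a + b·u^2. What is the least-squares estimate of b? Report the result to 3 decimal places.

b = 3.127

The normal system MᵀM·[a, b]ᵀ = Mᵀw is [[5, 95]; [95, 2339]]·[a, b]ᵀ = [282, 7028]ᵀ.
Determinant 5·2339 − 95² = 2670.
a = (282·2339 − 95·7028)/2670 = -4031/1335; b = (5·7028 − 95·282)/2670 = 835/267.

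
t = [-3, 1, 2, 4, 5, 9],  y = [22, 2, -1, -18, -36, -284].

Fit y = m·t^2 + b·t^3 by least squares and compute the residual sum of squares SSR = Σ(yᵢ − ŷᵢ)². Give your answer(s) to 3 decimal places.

From the data, Σt^2·t^2 = 7540, Σt^2·t^3 = 62988, Σt^3·t^3 = 551956.
Moment sums: Σt^2·y = -23996, Σt^3·y = -213288.
Eliminating b: 551956·(row 1) − 62988·(row 2) gives 194260096·m = 551956·(-23996) − 62988·(-213288) = 189848368, so m = 11865523/12141256.
Then b = ((-213288) − 62988·(11865523/12141256))/551956 = -208473/418664.
Residuals: -1458217/6070628, 9231353/6070628, -47617/51446, -2683136/1517657, 10995667/6070628, -948187/6070628; SSR = 29313813/3035314.

SSR = 9.658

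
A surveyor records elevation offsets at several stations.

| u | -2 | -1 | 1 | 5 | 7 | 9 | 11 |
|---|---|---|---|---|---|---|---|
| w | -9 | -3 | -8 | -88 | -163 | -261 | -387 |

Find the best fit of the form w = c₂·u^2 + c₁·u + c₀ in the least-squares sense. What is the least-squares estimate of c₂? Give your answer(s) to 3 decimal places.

c₂ = -2.970

The normal equations are: 24246·c₂ + 2520·c₁ + 282·c₀ = -78202;  2520·c₂ + 282·c₁ + 30·c₀ = -8174;  282·c₂ + 30·c₁ + 7·c₀ = -919.
Solving the 3×3 system (Gaussian elimination) gives c₂ = -445456/150003, c₁ = -111112/50001, c₀ = -106385/50001.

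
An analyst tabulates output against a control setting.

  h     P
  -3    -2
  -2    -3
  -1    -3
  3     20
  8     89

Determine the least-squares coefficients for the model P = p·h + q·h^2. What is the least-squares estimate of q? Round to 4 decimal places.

Sums needed: Σh·h = 87, Σh·h^2 = 503, Σh^2·h^2 = 4275.
And Σh·P = 787, Σh^2·P = 5843.
XᵀX·[p, q]ᵀ = XᵀP becomes [[87, 503]; [503, 4275]]·[p, q]ᵀ = [787, 5843]ᵀ.
Δ = 87·4275 − 503² = 118916.
p = (787·4275 − 503·5843)/118916 = 106349/29729; q = (87·5843 − 503·787)/118916 = 28120/29729.

q = 0.9459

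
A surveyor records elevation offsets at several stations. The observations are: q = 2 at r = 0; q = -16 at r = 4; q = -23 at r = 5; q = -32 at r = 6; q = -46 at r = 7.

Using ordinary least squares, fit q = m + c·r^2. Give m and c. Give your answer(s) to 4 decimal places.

m = 1.0539, c = -0.9545

Entries of AᵀA: Σ1 = 5, Σr^2 = 126, Σr^2·r^2 = 4578.
Moment sums: Σq = -115, Σr^2·q = -4237.
So AᵀA·[m, c]ᵀ = Aᵀq: [[5, 126]; [126, 4578]]·[m, c]ᵀ = [-115, -4237]ᵀ.
Eliminating c: 4578·(row 1) − 126·(row 2) gives 7014·m = 4578·(-115) − 126·(-4237) = 7392, so m = 176/167.
Then c = ((-4237) − 126·(176/167))/4578 = -6695/7014.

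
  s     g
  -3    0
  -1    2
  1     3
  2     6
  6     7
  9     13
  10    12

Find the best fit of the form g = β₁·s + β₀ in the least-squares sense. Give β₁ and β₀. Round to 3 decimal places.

β₁ = 0.966, β₀ = 2.832

Compute the Gram sums: Σs·s = 232, Σs = 24, Σ1 = 7.
Moment sums: Σs·g = 292, Σg = 43.
XᵀX·[β₁, β₀]ᵀ = Xᵀg becomes [[232, 24]; [24, 7]]·[β₁, β₀]ᵀ = [292, 43]ᵀ.
Eliminating β₀: 7·(row 1) − 24·(row 2) gives 1048·β₁ = 7·292 − 24·43 = 1012, so β₁ = 253/262.
Then β₀ = (43 − 24·(253/262))/7 = 371/131.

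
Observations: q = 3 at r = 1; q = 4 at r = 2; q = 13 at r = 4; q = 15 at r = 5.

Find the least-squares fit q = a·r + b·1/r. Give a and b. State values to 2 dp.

Compute the Gram sums: Σr·r = 46, Σr·1/r = 4, Σ1/r·1/r = 541/400.
Moment sums: Σr·q = 138, Σ1/r·q = 45/4.
Normal equations: [[46, 4]; [4, 541/400]]·[a, b]ᵀ = [138, 45/4]ᵀ.
det = 46·(541/400) − 4² = 9243/200.
a = (138·(541/400) − 4·(45/4))/(9243/200) = 9443/3081; b = (46·(45/4) − 4·138)/(9243/200) = -2300/3081.

a = 3.06, b = -0.75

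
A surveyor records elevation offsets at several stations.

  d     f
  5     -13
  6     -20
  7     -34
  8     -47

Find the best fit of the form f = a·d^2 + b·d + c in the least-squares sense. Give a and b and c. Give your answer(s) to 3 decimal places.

The normal equations are: 8418·a + 1196·b + 174·c = -5719;  1196·a + 174·b + 26·c = -799;  174·a + 26·b + 4·c = -114.
(Σd^2·d^2 = 8418, Σd^2·d = 1196, Σd^2 = 174, Σd·d = 174, Σd = 26, Σ1 = 4, Σd^2·f = -5719, Σd·f = -799, Σf = -114.)
Row-reducing yields a = -3/2, b = 79/10, c = -73/5.

a = -1.500, b = 7.900, c = -14.600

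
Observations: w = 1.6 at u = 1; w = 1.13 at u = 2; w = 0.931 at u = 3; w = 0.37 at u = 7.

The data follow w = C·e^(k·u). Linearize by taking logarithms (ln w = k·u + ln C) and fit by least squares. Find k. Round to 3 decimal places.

k = -0.237

Let Y = ln w. Fitting Y = k·u + ln C by least squares:
XᵀX = [[63.0000, 13.0000]; [13.0000, 4]], rhs = [-6.4598, -0.4735]ᵀ  (here Σu = 13.0000, Σ(u)² = 63.0000, Σln w = -0.4735, Σu·ln w = -6.4598).
Δ = 63.0000·4 − (13.0000)² = 83.0000; k = (-6.4598·4 − 13.0000·-0.4735)/83.0000 = -0.23715, ln C = (63.0000·-0.4735 − 13.0000·-6.4598)/83.0000 = 0.65235.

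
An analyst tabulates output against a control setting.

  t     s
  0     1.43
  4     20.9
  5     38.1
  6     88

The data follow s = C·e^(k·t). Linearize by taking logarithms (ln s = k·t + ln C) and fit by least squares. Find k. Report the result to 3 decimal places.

k = 0.677

Linearized form: ln s = k·t + ln C. From the 4 transformed points,
Σt = 15.0000, Σ(t)² = 77.0000, Σln s = 11.5150, Σt·ln s = 57.2241.
Equations: 77.0000·k + 15.0000·ln C = 57.2241;  15.0000·k + 4·ln C = 11.5150.
Slope k = (n·Σt·ln s − Σt·Σln s)/(n·Σ(t)² − (Σt)²) = (4·57.2241 − 15.0000·11.5150)/83.0000 = 0.67677; ln C = (Σln s − k·Σt)/n = 0.34086.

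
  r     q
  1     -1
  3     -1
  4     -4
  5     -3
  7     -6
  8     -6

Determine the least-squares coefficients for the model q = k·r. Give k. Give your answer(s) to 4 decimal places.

Normal-equation sums: Σr·r = 164.
For Aᵀq: Σr·q = -125.
AᵀA·[k]ᵀ = Aᵀq becomes [[164]]·[k]ᵀ = [-125]ᵀ.
k = (-125)/164 = -0.762195.

k = -0.7622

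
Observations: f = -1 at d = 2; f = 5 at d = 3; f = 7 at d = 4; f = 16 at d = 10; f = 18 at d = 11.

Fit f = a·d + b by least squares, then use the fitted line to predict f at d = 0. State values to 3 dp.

f̂ = -2.057

The normal system AᵀA·[a, b]ᵀ = Aᵀf is [[250, 30]; [30, 5]]·[a, b]ᵀ = [399, 45]ᵀ.
Determinant 250·5 − 30² = 350.
a = (399·5 − 30·45)/350 = 129/70; b = (250·45 − 30·399)/350 = -72/35.
At d = 0: f̂ = (129/70)·(0) + (-72/35)·(1) = -72/35.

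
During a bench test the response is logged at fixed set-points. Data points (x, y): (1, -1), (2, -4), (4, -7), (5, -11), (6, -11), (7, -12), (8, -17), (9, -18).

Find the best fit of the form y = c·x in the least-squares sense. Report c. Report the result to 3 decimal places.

c = -1.957

Forming AᵀA = [[276]] and Aᵀy = [-540]ᵀ gives AᵀA·[c]ᵀ = Aᵀy.
Hence c = -540 / 276 ≈ -1.95652.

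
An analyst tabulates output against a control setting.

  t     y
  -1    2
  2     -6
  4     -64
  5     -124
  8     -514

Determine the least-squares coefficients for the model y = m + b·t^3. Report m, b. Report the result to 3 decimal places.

The normal system XᵀX·[m, b]ᵀ = Xᵀy is [[5, 708]; [708, 281930]]·[m, b]ᵀ = [-706, -282814]ᵀ.
det = 5·281930 − 708² = 908386.
m = ((-706)·281930 − 708·(-282814))/908386 = 594866/454193; b = (5·(-282814) − 708·(-706))/908386 = -457111/454193.

m = 1.310, b = -1.006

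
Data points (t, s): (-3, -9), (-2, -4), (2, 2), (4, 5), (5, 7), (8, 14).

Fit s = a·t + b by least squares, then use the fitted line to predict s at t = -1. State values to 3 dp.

Entries of XᵀX: Σt·t = 122, Σt = 14, Σ1 = 6.
And Σt·s = 206, Σs = 15.
So XᵀX·[a, b]ᵀ = Xᵀs: [[122, 14]; [14, 6]]·[a, b]ᵀ = [206, 15]ᵀ.
Eliminating b: 6·(row 1) − 14·(row 2) gives 536·a = 6·206 − 14·15 = 1026, so a = 513/268.
Then b = (15 − 14·(513/268))/6 = -527/268.
At t = -1: ŝ = (513/268)·(-1) + (-527/268)·(1) = -260/67.

ŝ = -3.881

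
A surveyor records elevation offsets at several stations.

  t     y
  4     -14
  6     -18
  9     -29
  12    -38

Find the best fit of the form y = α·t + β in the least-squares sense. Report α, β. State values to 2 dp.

α = -3.10, β = -0.76

Entries of XᵀX: Σt·t = 277, Σt = 31, Σ1 = 4.
Right-hand side: Σt·y = -881, Σy = -99.
Δ = 277·4 − 31² = 147.
α = ((-881)·4 − 31·(-99))/147 = -65/21; β = (277·(-99) − 31·(-881))/147 = -16/21.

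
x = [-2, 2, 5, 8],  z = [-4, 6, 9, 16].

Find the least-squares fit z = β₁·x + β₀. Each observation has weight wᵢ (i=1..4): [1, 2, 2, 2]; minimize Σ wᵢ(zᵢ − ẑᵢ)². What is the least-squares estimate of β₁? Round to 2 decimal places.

β₁ = 1.87

With design matrix M, MᵀWM = [[190, 28]; [28, 7]] and MᵀWz = [378, 58]ᵀ.
Eliminating β₀: 7·(row 1) − 28·(row 2) gives 546·β₁ = 7·378 − 28·58 = 1022, so β₁ = 73/39.
Then β₀ = (58 − 28·(73/39))/7 = 218/273.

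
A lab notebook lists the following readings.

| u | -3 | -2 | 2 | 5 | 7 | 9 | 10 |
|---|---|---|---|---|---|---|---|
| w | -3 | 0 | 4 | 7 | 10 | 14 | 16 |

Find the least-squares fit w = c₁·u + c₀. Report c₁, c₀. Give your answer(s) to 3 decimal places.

Compute the Gram sums: Σu·u = 272, Σu = 28, Σ1 = 7.
Right-hand side: Σu·w = 408, Σw = 48.
Eliminating c₀: 7·(row 1) − 28·(row 2) gives 1120·c₁ = 7·408 − 28·48 = 1512, so c₁ = 27/20.
Then c₀ = (48 − 28·(27/20))/7 = 51/35.

c₁ = 1.350, c₀ = 1.457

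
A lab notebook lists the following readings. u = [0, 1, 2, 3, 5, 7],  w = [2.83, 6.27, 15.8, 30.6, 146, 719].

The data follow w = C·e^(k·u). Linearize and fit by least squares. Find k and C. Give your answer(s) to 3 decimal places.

With ln wᵢ as the transformed response and uᵢ as the regressor:
Sums: Σu = 18.0000, Σ(u)² = 88.0000, Σln w = 20.6185, Σu·ln w = 88.5819.
Normal system: [[88.0000, 18.0000]; [18.0000, 6]]·[k, ln C]ᵀ = [88.5819, 20.6185]ᵀ.
Δ = 88.0000·6 − (18.0000)² = 204.0000; k = (88.5819·6 − 18.0000·20.6185)/204.0000 = 0.78607, ln C = (88.0000·20.6185 − 18.0000·88.5819)/204.0000 = 1.07822, so C = exp(1.07822) = 2.93945.

k = 0.786, C = 2.939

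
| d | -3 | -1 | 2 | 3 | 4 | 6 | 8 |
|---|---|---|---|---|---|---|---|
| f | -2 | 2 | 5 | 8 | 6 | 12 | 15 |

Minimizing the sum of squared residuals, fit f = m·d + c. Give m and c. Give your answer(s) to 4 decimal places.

Entries of XᵀX: Σd·d = 139, Σd = 19, Σ1 = 7.
And Σd·f = 254, Σf = 46.
So XᵀX·[m, c]ᵀ = Xᵀf: [[139, 19]; [19, 7]]·[m, c]ᵀ = [254, 46]ᵀ.
Eliminating c: 7·(row 1) − 19·(row 2) gives 612·m = 7·254 − 19·46 = 904, so m = 226/153.
Then c = (46 − 19·(226/153))/7 = 392/153.

m = 1.4771, c = 2.5621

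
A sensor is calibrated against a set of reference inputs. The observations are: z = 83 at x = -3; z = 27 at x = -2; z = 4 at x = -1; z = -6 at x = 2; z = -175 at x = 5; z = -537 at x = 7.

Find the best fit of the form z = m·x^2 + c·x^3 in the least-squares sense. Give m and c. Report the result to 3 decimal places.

Normal-equation sums: Σx^2·x^2 = 3140, Σx^2·x^3 = 19688, Σx^3·x^3 = 134132.
Moment sums: Σx^2·z = -29853, Σx^3·z = -208575.
Normal equations: [[3140, 19688]; [19688, 134132]]·[m, c]ᵀ = [-29853, -208575]ᵀ.
Eliminating c: 134132·(row 1) − 19688·(row 2) gives 33557136·m = 134132·(-29853) − 19688·(-208575) = 102182004, so m = 8515167/2796428.
Then c = ((-208575) − 19688·(8515167/2796428))/134132 = -5598303/2796428.

m = 3.045, c = -2.002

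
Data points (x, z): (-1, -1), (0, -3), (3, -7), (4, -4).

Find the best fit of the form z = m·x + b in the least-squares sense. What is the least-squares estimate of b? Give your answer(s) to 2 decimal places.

From the data, Σx·x = 26, Σx = 6, Σ1 = 4.
For Mᵀz: Σx·z = -36, Σz = -15.
Normal equations: [[26, 6]; [6, 4]]·[m, b]ᵀ = [-36, -15]ᵀ.
Determinant 26·4 − 6² = 68.
m = ((-36)·4 − 6·(-15))/68 = -27/34; b = (26·(-15) − 6·(-36))/68 = -87/34.

b = -2.56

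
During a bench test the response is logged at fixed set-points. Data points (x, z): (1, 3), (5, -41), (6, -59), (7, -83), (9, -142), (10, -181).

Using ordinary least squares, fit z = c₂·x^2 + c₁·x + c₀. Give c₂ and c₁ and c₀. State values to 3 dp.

Sums needed: Σx^2·x^2 = 20884, Σx^2·x = 2414, Σx^2 = 292, Σx·x = 292, Σx = 38, Σ1 = 6.
Moment sums: Σx^2·z = -36815, Σx·z = -4225, Σz = -503.
So MᵀM·[c₂, c₁, c₀]ᵀ = Mᵀz: [[20884, 2414, 292]; [2414, 292, 38]; [292, 38, 6]]·[c₂, c₁, c₀]ᵀ = [-36815, -4225, -503]ᵀ.
Row-reducing yields c₂ = -43/22, c₁ = 193/154, c₀ = 258/77.

c₂ = -1.955, c₁ = 1.253, c₀ = 3.351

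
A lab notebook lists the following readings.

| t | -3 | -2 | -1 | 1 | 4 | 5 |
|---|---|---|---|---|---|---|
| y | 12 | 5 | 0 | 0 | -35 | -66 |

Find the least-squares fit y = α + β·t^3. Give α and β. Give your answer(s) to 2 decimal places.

Setting ∂/∂α … = 0 gives: 6·α + 154·β = -84;  154·α + 20516·β = -10854.
Eliminating β: 20516·(row 1) − 154·(row 2) gives 99380·α = 20516·(-84) − 154·(-10854) = -51828, so α = -12957/24845.
Then β = ((-10854) − 154·(-12957/24845))/20516 = -13047/24845.

α = -0.52, β = -0.53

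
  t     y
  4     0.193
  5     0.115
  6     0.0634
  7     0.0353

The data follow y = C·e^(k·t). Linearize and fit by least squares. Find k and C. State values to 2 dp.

Let Y = ln y. Fitting Y = k·t + ln C by least squares:
Σt = 22.0000, Σ(t)² = 126.0000, Σln y = -9.9101, Σt·ln y = -57.3512.
Normal system: [[126.0000, 22.0000]; [22.0000, 4]]·[k, ln C]ᵀ = [-57.3512, -9.9101]ᵀ.
Slope k = (n·Σt·ln y − Σt·Σln y)/(n·Σ(t)² − (Σt)²) = (4·-57.3512 − 22.0000·-9.9101)/20.0000 = -0.56919; ln C = (Σln y − k·Σt)/n = 0.65303, so C = exp(0.65303) = 1.92135.

k = -0.57, C = 1.92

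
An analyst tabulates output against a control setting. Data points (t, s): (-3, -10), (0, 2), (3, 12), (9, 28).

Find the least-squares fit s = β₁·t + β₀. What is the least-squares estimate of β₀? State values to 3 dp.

From the data, Σt·t = 99, Σt = 9, Σ1 = 4.
For Aᵀs: Σt·s = 318, Σs = 32.
AᵀA·[β₁, β₀]ᵀ = Aᵀs becomes [[99, 9]; [9, 4]]·[β₁, β₀]ᵀ = [318, 32]ᵀ.
Determinant 99·4 − 9² = 315.
β₁ = (318·4 − 9·32)/315 = 328/105; β₀ = (99·32 − 9·318)/315 = 34/35.

β₀ = 0.971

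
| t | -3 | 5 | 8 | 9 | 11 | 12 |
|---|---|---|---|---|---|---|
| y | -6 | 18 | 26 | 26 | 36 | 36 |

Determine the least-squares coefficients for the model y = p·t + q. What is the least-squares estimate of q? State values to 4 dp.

q = 2.7867

From the data, Σt·t = 444, Σt = 42, Σ1 = 6.
For Aᵀy: Σt·y = 1378, Σy = 136.
Normal equations: [[444, 42]; [42, 6]]·[p, q]ᵀ = [1378, 136]ᵀ.
Eliminating q: 6·(row 1) − 42·(row 2) gives 900·p = 6·1378 − 42·136 = 2556, so p = 71/25.
Then q = (136 − 42·(71/25))/6 = 209/75.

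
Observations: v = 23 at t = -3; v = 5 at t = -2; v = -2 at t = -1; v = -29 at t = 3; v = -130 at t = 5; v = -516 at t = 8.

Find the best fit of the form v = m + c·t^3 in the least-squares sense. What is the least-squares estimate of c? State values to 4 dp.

c = -1.0018

MᵀM·[m, c]ᵀ = Mᵀv reads: 6·m + 628·c = -649;  628·m + 279292·c = -281884.
Eliminating c: 279292·(row 1) − 628·(row 2) gives 1281368·m = 279292·(-649) − 628·(-281884) = -4237356, so m = -1059339/320342.
Then c = ((-281884) − 628·(-1059339/320342))/279292 = -320933/320342.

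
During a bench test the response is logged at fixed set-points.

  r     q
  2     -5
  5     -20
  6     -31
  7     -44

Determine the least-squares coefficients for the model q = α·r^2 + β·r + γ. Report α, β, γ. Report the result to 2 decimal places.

Setting ∂/∂α … = 0 gives: 4338·α + 692·β + 114·γ = -3792;  692·α + 114·β + 20·γ = -604;  114·α + 20·β + 4·γ = -100.
(Σr^2·r^2 = 4338, Σr^2·r = 692, Σr^2 = 114, Σr·r = 114, Σr = 20, Σ1 = 4, Σr^2·q = -3792, Σr·q = -604, Σq = -100.)
Row-reducing yields α = -250/181, β = 834/181, γ = -1570/181.

α = -1.38, β = 4.61, γ = -8.67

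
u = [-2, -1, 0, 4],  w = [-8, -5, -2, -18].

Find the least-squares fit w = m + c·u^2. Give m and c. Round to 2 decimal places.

Entries of XᵀX: Σ1 = 4, Σu^2 = 21, Σu^2·u^2 = 273.
And Σw = -33, Σu^2·w = -325.
So XᵀX·[m, c]ᵀ = Xᵀw: [[4, 21]; [21, 273]]·[m, c]ᵀ = [-33, -325]ᵀ.
det = 4·273 − 21² = 651.
m = ((-33)·273 − 21·(-325))/651 = -104/31; c = (4·(-325) − 21·(-33))/651 = -607/651.

m = -3.35, c = -0.93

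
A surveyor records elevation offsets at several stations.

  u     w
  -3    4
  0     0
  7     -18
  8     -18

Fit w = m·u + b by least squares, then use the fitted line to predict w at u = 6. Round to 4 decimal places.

From the data, Σu·u = 122, Σu = 12, Σ1 = 4.
And Σu·w = -282, Σw = -32.
AᵀA·[m, b]ᵀ = Aᵀw becomes [[122, 12]; [12, 4]]·[m, b]ᵀ = [-282, -32]ᵀ.
Determinant 122·4 − 12² = 344.
m = ((-282)·4 − 12·(-32))/344 = -93/43; b = (122·(-32) − 12·(-282))/344 = -65/43.
At u = 6: ŵ = (-93/43)·(6) + (-65/43)·(1) = -623/43.

ŵ = -14.4884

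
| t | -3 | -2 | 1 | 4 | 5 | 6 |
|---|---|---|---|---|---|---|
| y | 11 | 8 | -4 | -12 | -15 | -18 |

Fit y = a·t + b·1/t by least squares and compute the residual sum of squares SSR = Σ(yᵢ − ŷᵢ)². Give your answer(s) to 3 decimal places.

Entries of XᵀX: Σt·t = 91, Σt·1/t = 6, Σ1/t·1/t = 5369/3600.
Moment sums: Σt·y = -284, Σ1/t·y = -62/3.
So XᵀX·[a, b]ᵀ = Xᵀy: [[91, 6]; [6, 5369/3600]]·[a, b]ᵀ = [-284, -62/3]ᵀ.
Δ = 91·(5369/3600) − 6² = 358979/3600.
a = ((-284)·(5369/3600) − 6·(-62/3))/(358979/3600) = -1078396/358979; b = (91·(-62/3) − 6·(-284))/(358979/3600) = -636000/358979.
Residuals: 501581/358979, 397040/358979, 278480/358979, 164836/358979, 134495/358979, 114754/358979; SSR = 1518762/358979.

SSR = 4.231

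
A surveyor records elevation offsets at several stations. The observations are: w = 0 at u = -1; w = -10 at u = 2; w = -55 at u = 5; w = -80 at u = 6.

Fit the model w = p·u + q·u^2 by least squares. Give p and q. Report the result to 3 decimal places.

With design matrix X, XᵀX = [[66, 348]; [348, 1938]] and Xᵀw = [-775, -4295]ᵀ.
Eliminating q: 1938·(row 1) − 348·(row 2) gives 6804·p = 1938·(-775) − 348·(-4295) = -7290, so p = -15/14.
Then q = ((-4295) − 348·(-15/14))/1938 = -85/42.

p = -1.071, q = -2.024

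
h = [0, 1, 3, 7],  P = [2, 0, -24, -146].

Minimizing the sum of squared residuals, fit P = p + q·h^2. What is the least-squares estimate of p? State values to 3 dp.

p = 2.742

Sums needed: Σ1 = 4, Σh^2 = 59, Σh^2·h^2 = 2483.
And ΣP = -168, Σh^2·P = -7370.
So XᵀX·[p, q]ᵀ = XᵀP: [[4, 59]; [59, 2483]]·[p, q]ᵀ = [-168, -7370]ᵀ.
Eliminating q: 2483·(row 1) − 59·(row 2) gives 6451·p = 2483·(-168) − 59·(-7370) = 17686, so p = 17686/6451.
Then q = ((-7370) − 59·(17686/6451))/2483 = -19568/6451.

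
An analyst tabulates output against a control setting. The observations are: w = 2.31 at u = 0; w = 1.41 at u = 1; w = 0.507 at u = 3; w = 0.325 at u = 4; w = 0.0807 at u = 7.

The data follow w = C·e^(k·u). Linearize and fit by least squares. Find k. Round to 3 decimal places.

With ln wᵢ as the transformed response and uᵢ as the regressor:
Σu = 15.0000, Σ(u)² = 75.0000, Σln w = -3.1394, Σu·ln w = -23.8090.
Equations: 75.0000·k + 15.0000·ln C = -23.8090;  15.0000·k + 5·ln C = -3.1394.
Solving (det = 150.0000): k = -0.47970, ln C = 0.81122.

k = -0.480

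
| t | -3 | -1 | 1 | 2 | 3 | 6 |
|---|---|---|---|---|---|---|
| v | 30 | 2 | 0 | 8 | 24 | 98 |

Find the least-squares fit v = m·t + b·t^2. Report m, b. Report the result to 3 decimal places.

The normal system AᵀA·[m, b]ᵀ = Aᵀv is [[60, 224]; [224, 1476]]·[m, b]ᵀ = [584, 4048]ᵀ.
Eliminating b: 1476·(row 1) − 224·(row 2) gives 38384·m = 1476·584 − 224·4048 = -44768, so m = -2798/2399.
Then b = (4048 − 224·(-2798/2399))/1476 = 7004/2399.

m = -1.166, b = 2.920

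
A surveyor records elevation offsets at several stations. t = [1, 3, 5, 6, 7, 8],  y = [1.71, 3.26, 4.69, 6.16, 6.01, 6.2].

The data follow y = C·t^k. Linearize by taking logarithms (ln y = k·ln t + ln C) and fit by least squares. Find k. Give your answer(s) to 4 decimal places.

k = 0.6542

Let Y = ln y. Fitting Y = k·ln t + ln C by least squares:
XᵀX = [[15.1183, 8.5252]; [8.5252, 6]], rhs = [14.3270, 8.6997]ᵀ  (here Σln t = 8.5252, Σ(ln t)² = 15.1183, Σln y = 8.6997, Σln t·ln y = 14.3270).
Solving (det = 18.0313): k = 0.65417, ln C = 0.52047.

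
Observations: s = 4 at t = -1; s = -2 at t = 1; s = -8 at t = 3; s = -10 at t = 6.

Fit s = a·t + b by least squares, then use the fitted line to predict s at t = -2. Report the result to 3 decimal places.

ŝ = 4.579

Entries of XᵀX: Σt·t = 47, Σt = 9, Σ1 = 4.
Right-hand side: Σt·s = -90, Σs = -16.
Determinant 47·4 − 9² = 107.
a = ((-90)·4 − 9·(-16))/107 = -216/107; b = (47·(-16) − 9·(-90))/107 = 58/107.
At t = -2: ŝ = (-216/107)·(-2) + (58/107)·(1) = 490/107.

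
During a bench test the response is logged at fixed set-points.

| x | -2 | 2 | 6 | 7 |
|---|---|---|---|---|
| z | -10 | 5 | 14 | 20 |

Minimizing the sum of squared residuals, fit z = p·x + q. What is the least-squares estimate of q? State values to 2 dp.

Setting ∂/∂p … = 0 gives: 93·p + 13·q = 254;  13·p + 4·q = 29.
Determinant 93·4 − 13² = 203.
p = (254·4 − 13·29)/203 = 639/203; q = (93·29 − 13·254)/203 = -605/203.

q = -2.98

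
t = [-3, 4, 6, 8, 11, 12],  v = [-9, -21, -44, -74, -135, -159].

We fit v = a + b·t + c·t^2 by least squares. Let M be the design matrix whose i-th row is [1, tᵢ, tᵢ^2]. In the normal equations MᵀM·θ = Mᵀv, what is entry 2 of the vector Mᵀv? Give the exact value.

-4306

Entry 2 ↔ basis t, so (Mᵀv)_{2} = Σᵢ (t)·vᵢ = (-3)·(-9) + (4)·(-21) + (6)·(-44) + (8)·(-74) + (11)·(-135) + (12)·(-159) = -4306.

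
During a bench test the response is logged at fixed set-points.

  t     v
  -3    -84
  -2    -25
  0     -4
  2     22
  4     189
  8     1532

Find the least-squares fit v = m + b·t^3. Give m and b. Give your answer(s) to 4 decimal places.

m = -2.5753, b = 2.9972

Compute the Gram sums: Σ1 = 6, Σt^3 = 549, Σt^3·t^3 = 267097.
And Σv = 1630, Σt^3·v = 799124.
Normal equations: [[6, 549]; [549, 267097]]·[m, b]ᵀ = [1630, 799124]ᵀ.
Eliminating b: 267097·(row 1) − 549·(row 2) gives 1301181·m = 267097·1630 − 549·799124 = -3350966, so m = -3350966/1301181.
Then b = (799124 − 549·(-3350966/1301181))/267097 = 1299958/433727.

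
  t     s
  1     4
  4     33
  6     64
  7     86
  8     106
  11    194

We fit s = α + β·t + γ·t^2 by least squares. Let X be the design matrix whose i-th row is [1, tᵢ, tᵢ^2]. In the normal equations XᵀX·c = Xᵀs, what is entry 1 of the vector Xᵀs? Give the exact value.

487

Entry 1 ↔ basis 1, so (Xᵀs)_{1} = Σᵢ sᵢ = (1)·(4) + (1)·(33) + (1)·(64) + (1)·(86) + (1)·(106) + (1)·(194) = 487.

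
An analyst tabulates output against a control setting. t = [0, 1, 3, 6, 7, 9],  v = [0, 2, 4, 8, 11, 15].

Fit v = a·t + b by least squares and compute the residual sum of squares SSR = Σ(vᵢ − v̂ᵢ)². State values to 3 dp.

SSR = 3.326

MᵀM·[a, b]ᵀ = Mᵀv reads: 176·a + 26·b = 274;  26·a + 6·b = 40.
Eliminating b: 6·(row 1) − 26·(row 2) gives 380·a = 6·274 − 26·40 = 604, so a = 151/95.
Then b = (40 − 26·(151/95))/6 = -21/95.
Residuals: 21/95, 12/19, -52/95, -25/19, 9/95, 87/95; SSR = 316/95.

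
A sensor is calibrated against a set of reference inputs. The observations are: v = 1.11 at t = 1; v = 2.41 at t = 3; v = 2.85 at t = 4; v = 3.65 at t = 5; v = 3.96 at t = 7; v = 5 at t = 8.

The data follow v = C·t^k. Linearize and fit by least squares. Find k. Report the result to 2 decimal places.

k = 0.70

Linearized form: ln v = k·ln t + ln C. From the 6 transformed points,
Sums: Σln t = 8.1197, Σ(ln t)² = 13.8297, Σln v = 6.3117, Σln t·ln v = 10.5268.
Normal system: [[13.8297, 8.1197]; [8.1197, 6]]·[k, ln C]ᵀ = [10.5268, 6.3117]ᵀ.
Solving (det = 17.0487): k = 0.69869, ln C = 0.10643.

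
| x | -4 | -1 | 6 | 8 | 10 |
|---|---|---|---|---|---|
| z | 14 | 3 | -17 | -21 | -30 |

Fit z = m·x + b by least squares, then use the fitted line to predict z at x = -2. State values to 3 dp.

ẑ = 7.232

From the data, Σx·x = 217, Σx = 19, Σ1 = 5.
Moment sums: Σx·z = -629, Σz = -51.
Δ = 217·5 − 19² = 724.
m = ((-629)·5 − 19·(-51))/724 = -544/181; b = (217·(-51) − 19·(-629))/724 = 221/181.
At x = -2: ẑ = (-544/181)·(-2) + (221/181)·(1) = 1309/181.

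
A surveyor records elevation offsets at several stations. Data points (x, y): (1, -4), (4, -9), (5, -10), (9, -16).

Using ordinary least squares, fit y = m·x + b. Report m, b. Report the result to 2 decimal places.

Normal-equation sums: Σx·x = 123, Σx = 19, Σ1 = 4.
And Σx·y = -234, Σy = -39.
So AᵀA·[m, b]ᵀ = Aᵀy: [[123, 19]; [19, 4]]·[m, b]ᵀ = [-234, -39]ᵀ.
Δ = 123·4 − 19² = 131.
m = ((-234)·4 − 19·(-39))/131 = -195/131; b = (123·(-39) − 19·(-234))/131 = -351/131.

m = -1.49, b = -2.68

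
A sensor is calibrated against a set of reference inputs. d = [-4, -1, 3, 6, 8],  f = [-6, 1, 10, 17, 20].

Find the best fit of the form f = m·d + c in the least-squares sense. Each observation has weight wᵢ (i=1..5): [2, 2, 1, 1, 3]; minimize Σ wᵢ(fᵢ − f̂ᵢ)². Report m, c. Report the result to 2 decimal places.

m = 2.17, c = 3.00

Compute the Gram sums: Σwᵢ·d·d = 271, Σwᵢ·d = 23, Σwᵢ·1 = 9.
And Σwᵢ·d·f = 658, Σwᵢ·f = 77.
Δ = 271·9 − 23² = 1910.
m = (658·9 − 23·77)/1910 = 4151/1910; c = (271·77 − 23·658)/1910 = 5733/1910.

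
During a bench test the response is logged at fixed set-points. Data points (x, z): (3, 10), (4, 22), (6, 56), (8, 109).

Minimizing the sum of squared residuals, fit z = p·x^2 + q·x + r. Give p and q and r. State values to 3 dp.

p = 2.172, q = -4.187, r = 3.354

From the data, Σx^2·x^2 = 5729, Σx^2·x = 819, Σx^2 = 125, Σx·x = 125, Σx = 21, Σ1 = 4.
Right-hand side: Σx^2·z = 9434, Σx·z = 1326, Σz = 197.
Normal equations: [[5729, 819, 125]; [819, 125, 21]; [125, 21, 4]]·[p, q, r]ᵀ = [9434, 1326, 197]ᵀ.
Row-reducing yields p = 1729/796, q = -3333/796, r = 1335/398.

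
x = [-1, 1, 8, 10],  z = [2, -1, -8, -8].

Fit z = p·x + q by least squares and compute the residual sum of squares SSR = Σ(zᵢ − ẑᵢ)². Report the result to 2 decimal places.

SSR = 2.39

Sums needed: Σx·x = 166, Σx = 18, Σ1 = 4.
Moment sums: Σx·z = -147, Σz = -15.
AᵀA·[p, q]ᵀ = Aᵀz becomes [[166, 18]; [18, 4]]·[p, q]ᵀ = [-147, -15]ᵀ.
Determinant 166·4 − 18² = 340.
p = ((-147)·4 − 18·(-15))/340 = -159/170; q = (166·(-15) − 18·(-147))/340 = 39/85.
Residuals: 103/170, -89/170, -83/85, 76/85; SSR = 407/170.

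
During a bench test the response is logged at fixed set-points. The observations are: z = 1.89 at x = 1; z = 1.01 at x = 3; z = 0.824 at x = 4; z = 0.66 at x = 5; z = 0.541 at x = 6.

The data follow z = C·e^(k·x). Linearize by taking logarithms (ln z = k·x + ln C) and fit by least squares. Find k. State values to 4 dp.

k = -0.2486

Let Y = ln z. Fitting Y = k·x + ln C by least squares:
AᵀA = [[87.0000, 19.0000]; [19.0000, 5]], rhs = [-5.8715, -0.5769]ᵀ  (here Σx = 19.0000, Σ(x)² = 87.0000, Σln z = -0.5769, Σx·ln z = -5.8715).
Slope k = (n·Σx·ln z − Σx·Σln z)/(n·Σ(x)² − (Σx)²) = (5·-5.8715 − 19.0000·-0.5769)/74.0000 = -0.24860; ln C = (Σln z − k·Σx)/n = 0.82929.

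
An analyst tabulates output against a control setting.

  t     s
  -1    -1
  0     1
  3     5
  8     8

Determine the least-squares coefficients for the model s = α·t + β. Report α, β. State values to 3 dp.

α = 0.969, β = 0.827

With design matrix X, XᵀX = [[74, 10]; [10, 4]] and Xᵀs = [80, 13]ᵀ.
Δ = 74·4 − 10² = 196.
α = (80·4 − 10·13)/196 = 95/98; β = (74·13 − 10·80)/196 = 81/98.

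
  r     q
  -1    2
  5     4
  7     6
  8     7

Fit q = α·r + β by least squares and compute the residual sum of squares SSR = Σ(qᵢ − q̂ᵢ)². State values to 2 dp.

With design matrix M, MᵀM = [[139, 19]; [19, 4]] and Mᵀq = [116, 19]ᵀ.
Δ = 139·4 − 19² = 195.
α = (116·4 − 19·19)/195 = 103/195; β = (139·19 − 19·116)/195 = 437/195.
Residuals: 56/195, -172/195, 4/65, 8/15; SSR = 224/195.

SSR = 1.15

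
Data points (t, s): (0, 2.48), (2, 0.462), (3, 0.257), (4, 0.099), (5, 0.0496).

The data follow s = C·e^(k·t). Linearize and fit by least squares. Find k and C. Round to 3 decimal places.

Linearized form: ln s = k·t + ln C. From the 5 transformed points,
Σt = 14.0000, Σ(t)² = 54.0000, Σln s = -6.5390, Σt·ln s = -29.8898.
Equations: 54.0000·k + 14.0000·ln C = -29.8898;  14.0000·k + 5·ln C = -6.5390.
Slope k = (n·Σt·ln s − Σt·Σln s)/(n·Σ(t)² − (Σt)²) = (5·-29.8898 − 14.0000·-6.5390)/74.0000 = -0.78247; ln C = (Σln s − k·Σt)/n = 0.88311, so C = exp(0.88311) = 2.41842.

k = -0.782, C = 2.418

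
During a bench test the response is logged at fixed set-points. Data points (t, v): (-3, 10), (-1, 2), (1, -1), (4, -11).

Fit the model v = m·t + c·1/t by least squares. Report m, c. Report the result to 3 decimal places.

m = -3.070, c = 1.470

Entries of XᵀX: Σt·t = 27, Σt·1/t = 4, Σ1/t·1/t = 313/144.
Moment sums: Σt·v = -77, Σ1/t·v = -109/12.
So XᵀX·[m, c]ᵀ = Xᵀv: [[27, 4]; [4, 313/144]]·[m, c]ᵀ = [-77, -109/12]ᵀ.
det = 27·(313/144) − 4² = 683/16.
m = ((-77)·(313/144) − 4·(-109/12))/(683/16) = -18869/6147; c = (27·(-109/12) − 4·(-77))/(683/16) = 1004/683.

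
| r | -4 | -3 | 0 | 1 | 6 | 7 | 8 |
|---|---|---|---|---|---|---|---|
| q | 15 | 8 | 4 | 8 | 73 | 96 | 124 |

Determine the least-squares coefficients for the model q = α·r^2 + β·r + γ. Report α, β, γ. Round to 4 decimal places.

α = 1.4976, β = 2.9090, γ = 3.1825

Entries of XᵀX: Σr^2·r^2 = 8131, Σr^2·r = 981, Σr^2 = 175, Σr·r = 175, Σr = 15, Σ1 = 7.
Moment sums: Σr^2·q = 15588, Σr·q = 2026, Σq = 328.
Solving the 3×3 system (Gaussian elimination) gives α = 443807/296337, β = 287348/98779, γ = 943093/296337.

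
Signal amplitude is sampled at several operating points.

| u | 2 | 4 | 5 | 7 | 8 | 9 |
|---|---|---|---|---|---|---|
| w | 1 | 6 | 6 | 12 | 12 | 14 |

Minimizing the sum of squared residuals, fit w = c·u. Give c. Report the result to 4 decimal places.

The normal equations are: 239·c = 362.
(Σu·u = 239, Σu·w = 362.)
c = 362/239 = 1.51464.

c = 1.5146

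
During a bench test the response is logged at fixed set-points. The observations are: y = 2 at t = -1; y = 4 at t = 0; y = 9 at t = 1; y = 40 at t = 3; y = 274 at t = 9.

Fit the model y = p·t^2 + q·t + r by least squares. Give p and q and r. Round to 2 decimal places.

p = 2.96, q = 3.48, r = 3.01

Forming XᵀX = [[6644, 756, 92]; [756, 92, 12]; [92, 12, 5]] and Xᵀy = [22565, 2593, 329]ᵀ gives XᵀX·[p, q, r]ᵀ = Xᵀy.
Inverting the 3×3 Gram matrix, [p, q, r]ᵀ = [16321/5516, 9593/2758, 4150/1379]ᵀ.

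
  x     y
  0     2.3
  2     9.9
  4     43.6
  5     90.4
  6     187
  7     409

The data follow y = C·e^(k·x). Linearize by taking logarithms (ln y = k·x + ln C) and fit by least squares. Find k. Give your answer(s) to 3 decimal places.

k = 0.738

Linearized form: ln y = k·x + ln C. From the 6 transformed points,
AᵀA = [[130.0000, 24.0000]; [24.0000, 6]], rhs = [115.6892, 22.6496]ᵀ  (here Σx = 24.0000, Σ(x)² = 130.0000, Σln y = 22.6496, Σx·ln y = 115.6892).
Δ = 130.0000·6 − (24.0000)² = 204.0000; k = (115.6892·6 − 24.0000·22.6496)/204.0000 = 0.73797, ln C = (130.0000·22.6496 − 24.0000·115.6892)/204.0000 = 0.82306.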